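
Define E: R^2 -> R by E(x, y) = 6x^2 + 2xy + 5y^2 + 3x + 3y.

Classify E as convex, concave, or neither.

convex

E is quadratic, so its Hessian is the constant matrix H = [[12, 2], [2, 10]].
det(H) = 116, tr(H) = 22.
det(H) > 0 and tr(H) > 0, so H is positive definite everywhere: convex.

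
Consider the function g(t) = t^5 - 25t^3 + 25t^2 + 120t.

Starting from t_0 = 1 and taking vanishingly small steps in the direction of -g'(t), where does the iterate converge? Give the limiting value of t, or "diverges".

g'(t) = 5(t - 3)(t - 2)(t + 1)(t + 4), so g'(1) = 100.
Gradient descent moves in the -g' direction, i.e. t is decreasing.
The nearest critical point in that direction is t = -1, where g'' = 180 > 0 (a local minimum). The iterate converges there.

-1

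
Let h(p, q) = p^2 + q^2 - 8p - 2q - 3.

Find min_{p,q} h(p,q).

-20

h(p,q) separates as A(p) + B(q) − 3, so its minimum is min A + min B − 3.
A'(p) = 2p - 8 vanishes at p ∈ {4}; B'(q) = 2q - 2 vanishes at q ∈ {1}.
Local minima of A (where A''>0): A(4)=-16. Local minima of B: B(1)=-1.
So the global minimum of h is A(4) + B(1) − 3 = -16 − 1 − 3 = -20, attained at (4, 1).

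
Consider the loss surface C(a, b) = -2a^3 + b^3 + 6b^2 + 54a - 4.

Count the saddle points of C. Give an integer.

C separates as a function of a plus a function of b, so ∇C=0 decouples.
∂C/∂a = -6(a - 3)(a + 3) = 0 at a ∈ {-3, 3}; ∂C/∂b = 3b(b + 4) = 0 at b ∈ {-4, 0}.
The Hessian is diagonal: diag(C_aa, C_bb). Second derivatives: C_aa(-3)=36, C_aa(3)=-36; C_bb(-4)=-12, C_bb(0)=12.
Saddle points occur where the two diagonal entries have opposite signs: (-3, -4), (3, 0). Count: 2.

2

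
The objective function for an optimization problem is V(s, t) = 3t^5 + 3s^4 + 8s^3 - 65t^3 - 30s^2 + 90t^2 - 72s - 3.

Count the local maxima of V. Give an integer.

V separates as a function of s plus a function of t, so ∇V=0 decouples.
∂V/∂s = 12(s - 2)(s + 1)(s + 3) = 0 at s ∈ {-3, -1, 2}; ∂V/∂t = 15t(t - 3)(t - 1)(t + 4) = 0 at t ∈ {-4, 0, 1, 3}.
The Hessian is diagonal: diag(V_ss, V_tt). Second derivatives: V_ss(-3)=120, V_ss(-1)=-72, V_ss(2)=180; V_tt(-4)=-2100, V_tt(0)=180, V_tt(1)=-150, V_tt(3)=630.
Local maxima occur where both diagonal entries negative: (-1, -4), (-1, 1). Count: 2.

2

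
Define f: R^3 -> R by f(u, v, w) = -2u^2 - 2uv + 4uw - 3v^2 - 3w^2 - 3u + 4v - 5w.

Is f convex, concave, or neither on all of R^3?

concave

f is quadratic, so its Hessian is the constant matrix H = [[-4, -2, 4], [-2, -6, 0], [4, 0, -6]].
Leading principal minors: -4, 20, -24.
Signs alternate −, +, − ⇒ H ≺ 0 ⇒ concave.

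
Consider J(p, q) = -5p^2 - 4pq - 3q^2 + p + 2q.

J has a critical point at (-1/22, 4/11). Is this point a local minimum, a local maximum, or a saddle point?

local maximum

The Hessian of J is constant: H = [[-10, -4], [-4, -6]].
det(H) = (-10)·(-6) − (-4)² = 44.
det(H) > 0 and tr(H) = -16 < 0, so H is negative definite and the point is a local maximum.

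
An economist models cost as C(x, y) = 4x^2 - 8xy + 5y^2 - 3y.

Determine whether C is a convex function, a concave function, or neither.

C is quadratic, so its Hessian is the constant matrix H = [[8, -8], [-8, 10]].
det(H) = 16, tr(H) = 18.
det(H) > 0 and tr(H) > 0, so H is positive definite everywhere: convex.

convex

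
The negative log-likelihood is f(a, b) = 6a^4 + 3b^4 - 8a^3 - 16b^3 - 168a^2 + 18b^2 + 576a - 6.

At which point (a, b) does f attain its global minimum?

f(a,b) separates as P(a) + Q(b) − 6, so its minimum is min P + min Q − 6.
P'(a) = 24(a - 3)(a - 2)(a + 4) vanishes at a ∈ {-4, 2, 3}; Q'(b) = 12b(b - 3)(b - 1) vanishes at b ∈ {0, 1, 3}.
Local minima of P (where P''>0): P(-4)=-2944, P(3)=486. Local minima of Q: Q(0)=0, Q(3)=-27.
So the global minimum of f is P(-4) + Q(3) − 6 = -2944 − 27 − 6 = -2977, attained at (-4, 3).

(-4, 3)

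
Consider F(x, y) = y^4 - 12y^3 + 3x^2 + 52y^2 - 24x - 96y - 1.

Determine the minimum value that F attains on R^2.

F(x,y) separates as P(x) + Q(y) − 1, so its minimum is min P + min Q − 1.
P'(x) = 6x - 24 vanishes at x ∈ {4}; Q'(y) = 4(y - 4)(y - 3)(y - 2) vanishes at y ∈ {2, 3, 4}.
Local minima of P (where P''>0): P(4)=-48. Local minima of Q: Q(2)=-64, Q(4)=-64.
So the global minimum of F is P(4) + Q(2) − 1 = -48 − 64 − 1 = -113, attained at (4, 2).

-113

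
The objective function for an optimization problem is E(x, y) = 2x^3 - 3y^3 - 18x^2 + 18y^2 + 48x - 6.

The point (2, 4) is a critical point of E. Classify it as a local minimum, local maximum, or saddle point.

local maximum

The mixed partial ∂²E/∂x∂y is 0, so the Hessian at any point is diag(E_xx, E_yy) = diag(12(x - 3), 18(-y + 2)).
At (2, 4): H = diag(-12, -36).
Both eigenvalues are negative, so H is negative definite: a local maximum.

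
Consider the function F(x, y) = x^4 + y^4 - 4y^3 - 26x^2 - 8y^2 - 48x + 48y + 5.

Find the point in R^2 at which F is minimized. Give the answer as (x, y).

F(x,y) separates as P(x) + Q(y) + 5, so its minimum is min P + min Q + 5.
P'(x) = 4(x - 4)(x + 1)(x + 3) vanishes at x ∈ {-3, -1, 4}; Q'(y) = 4(y - 3)(y - 2)(y + 2) vanishes at y ∈ {-2, 2, 3}.
Local minima of P (where P''>0): P(-3)=-9, P(4)=-352. Local minima of Q: Q(-2)=-80, Q(3)=45.
So the global minimum of F is P(4) + Q(-2) + 5 = -352 − 80 + 5 = -427, attained at (4, -2).

(4, -2)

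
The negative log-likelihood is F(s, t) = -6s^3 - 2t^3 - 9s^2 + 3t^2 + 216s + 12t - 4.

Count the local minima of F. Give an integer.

1

F separates as a function of s plus a function of t, so ∇F=0 decouples.
∂F/∂s = -18(s - 3)(s + 4) = 0 at s ∈ {-4, 3}; ∂F/∂t = -6(t - 2)(t + 1) = 0 at t ∈ {-1, 2}.
The Hessian is diagonal: diag(F_ss, F_tt). Second derivatives: F_ss(-4)=126, F_ss(3)=-126; F_tt(-1)=18, F_tt(2)=-18.
Local minima occur where both diagonal entries positive: (-4, -1). Count: 1.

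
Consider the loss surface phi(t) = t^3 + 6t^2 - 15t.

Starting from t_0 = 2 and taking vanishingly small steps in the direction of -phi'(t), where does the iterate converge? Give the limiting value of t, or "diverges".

phi'(t) = 3(t - 1)(t + 5), so phi'(2) = 21.
Gradient descent moves in the -phi' direction, i.e. t is decreasing.
The nearest critical point in that direction is t = 1, where phi'' = 18 > 0 (a local minimum). The iterate converges there.

1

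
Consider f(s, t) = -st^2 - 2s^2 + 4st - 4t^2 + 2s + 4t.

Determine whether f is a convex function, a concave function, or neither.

The term -st^2 is cubic, so the Hessian is not constant.
∂²f/∂t² = -2s - 8, which takes both signs as s varies (negative for sufficiently large s). A diagonal entry of the Hessian changing sign means the Hessian is neither positive- nor negative-semidefinite on all of R^2.

neither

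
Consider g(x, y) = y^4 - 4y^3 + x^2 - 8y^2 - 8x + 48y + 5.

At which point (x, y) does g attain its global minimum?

g(x,y) separates as P(x) + Q(y) + 5, so its minimum is min P + min Q + 5.
P'(x) = 2x - 8 vanishes at x ∈ {4}; Q'(y) = 4(y - 3)(y - 2)(y + 2) vanishes at y ∈ {-2, 2, 3}.
Local minima of P (where P''>0): P(4)=-16. Local minima of Q: Q(-2)=-80, Q(3)=45.
So the global minimum of g is P(4) + Q(-2) + 5 = -16 − 80 + 5 = -91, attained at (4, -2).

(4, -2)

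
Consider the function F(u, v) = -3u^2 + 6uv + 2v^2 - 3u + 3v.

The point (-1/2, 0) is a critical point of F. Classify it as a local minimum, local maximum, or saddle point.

saddle point

The Hessian of F is constant: H = [[-6, 6], [6, 4]].
det(H) = (-6)·4 − 6² = -60.
Since det(H) < 0, H is indefinite and the critical point is a saddle point.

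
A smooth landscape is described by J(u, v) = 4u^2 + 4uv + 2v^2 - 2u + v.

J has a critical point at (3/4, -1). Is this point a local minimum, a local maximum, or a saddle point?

local minimum

The Hessian of J is constant: H = [[8, 4], [4, 4]].
det(H) = 8·4 − 4² = 16.
det(H) > 0 and tr(H) = 12 > 0, so H is positive definite and the point is a local minimum.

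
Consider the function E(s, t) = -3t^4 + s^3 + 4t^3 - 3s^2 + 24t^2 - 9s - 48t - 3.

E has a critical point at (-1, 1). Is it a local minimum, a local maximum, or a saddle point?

The mixed partial ∂²E/∂s∂t is 0, so the Hessian at any point is diag(E_ss, E_tt) = diag(6(s - 1), 12(-3t^2 + 2t + 4)).
At (-1, 1): H = diag(-12, 36).
The eigenvalues have opposite signs, so H is indefinite: a saddle point.

saddle point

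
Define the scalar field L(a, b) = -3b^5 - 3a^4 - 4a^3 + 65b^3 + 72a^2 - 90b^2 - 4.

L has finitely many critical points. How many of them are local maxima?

L separates as a function of a plus a function of b, so ∇L=0 decouples.
∂L/∂a = -12a(a - 3)(a + 4) = 0 at a ∈ {-4, 0, 3}; ∂L/∂b = -15b(b - 3)(b - 1)(b + 4) = 0 at b ∈ {-4, 0, 1, 3}.
The Hessian is diagonal: diag(L_aa, L_bb). Second derivatives: L_aa(-4)=-336, L_aa(0)=144, L_aa(3)=-252; L_bb(-4)=2100, L_bb(0)=-180, L_bb(1)=150, L_bb(3)=-630.
Local maxima occur where both diagonal entries negative: (-4, 0), (-4, 3), (3, 0), (3, 3). Count: 4.

4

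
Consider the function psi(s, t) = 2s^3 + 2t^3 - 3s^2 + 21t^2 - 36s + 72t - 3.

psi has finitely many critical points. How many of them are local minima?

1

psi separates as a function of s plus a function of t, so ∇psi=0 decouples.
∂psi/∂s = 6(s - 3)(s + 2) = 0 at s ∈ {-2, 3}; ∂psi/∂t = 6(t + 3)(t + 4) = 0 at t ∈ {-4, -3}.
The Hessian is diagonal: diag(psi_ss, psi_tt). Second derivatives: psi_ss(-2)=-30, psi_ss(3)=30; psi_tt(-4)=-6, psi_tt(-3)=6.
Local minima occur where both diagonal entries positive: (3, -3). Count: 1.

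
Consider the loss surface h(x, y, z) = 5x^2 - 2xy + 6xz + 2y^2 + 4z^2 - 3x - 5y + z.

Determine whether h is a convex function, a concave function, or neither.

convex

h is quadratic, so its Hessian is the constant matrix H = [[10, -2, 6], [-2, 4, 0], [6, 0, 8]].
Leading principal minors: 10, 36, 144.
All positive ⇒ H ≻ 0 ⇒ convex.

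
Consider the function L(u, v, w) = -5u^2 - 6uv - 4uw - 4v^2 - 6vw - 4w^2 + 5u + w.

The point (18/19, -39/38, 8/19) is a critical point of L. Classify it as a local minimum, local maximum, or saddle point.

local maximum

The Hessian is constant: H = [[-10, -6, -4], [-6, -8, -6], [-4, -6, -8]].
Leading principal minors: Δ₁ = -10, Δ₂ = 44, Δ₃ = -152.
The minors alternate sign starting negative (−, +, −), so H is negative definite: a local maximum.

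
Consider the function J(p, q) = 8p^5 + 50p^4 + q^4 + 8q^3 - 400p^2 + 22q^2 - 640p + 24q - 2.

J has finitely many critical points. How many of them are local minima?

4

J separates as a function of p plus a function of q, so ∇J=0 decouples.
∂J/∂p = 40(p - 2)(p + 1)(p + 2)(p + 4) = 0 at p ∈ {-4, -2, -1, 2}; ∂J/∂q = 4(q + 1)(q + 2)(q + 3) = 0 at q ∈ {-3, -2, -1}.
The Hessian is diagonal: diag(J_pp, J_qq). Second derivatives: J_pp(-4)=-1440, J_pp(-2)=320, J_pp(-1)=-360, J_pp(2)=2880; J_qq(-3)=8, J_qq(-2)=-4, J_qq(-1)=8.
Local minima occur where both diagonal entries positive: (-2, -3), (-2, -1), (2, -3), (2, -1). Count: 4.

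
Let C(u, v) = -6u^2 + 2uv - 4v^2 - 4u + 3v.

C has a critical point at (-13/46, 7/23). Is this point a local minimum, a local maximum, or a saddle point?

The Hessian of C is constant: H = [[-12, 2], [2, -8]].
det(H) = (-12)·(-8) − 2² = 92.
det(H) > 0 and tr(H) = -20 < 0, so H is negative definite and the point is a local maximum.

local maximum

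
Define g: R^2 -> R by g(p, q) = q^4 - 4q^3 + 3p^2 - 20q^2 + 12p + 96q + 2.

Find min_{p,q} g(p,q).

g(p,q) separates as A(p) + B(q) + 2, so its minimum is min A + min B + 2.
A'(p) = 6p + 12 vanishes at p ∈ {-2}; B'(q) = 4(q - 4)(q - 2)(q + 3) vanishes at q ∈ {-3, 2, 4}.
Local minima of A (where A''>0): A(-2)=-12. Local minima of B: B(-3)=-279, B(4)=64.
So the global minimum of g is A(-2) + B(-3) + 2 = -12 − 279 + 2 = -289, attained at (-2, -3).

-289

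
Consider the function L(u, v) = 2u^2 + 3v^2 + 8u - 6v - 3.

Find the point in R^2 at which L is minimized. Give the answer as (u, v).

(-2, 1)

L(u,v) separates as P(u) + Q(v) − 3, so its minimum is min P + min Q − 3.
P'(u) = 4u + 8 vanishes at u ∈ {-2}; Q'(v) = 6v - 6 vanishes at v ∈ {1}.
Local minima of P (where P''>0): P(-2)=-8. Local minima of Q: Q(1)=-3.
So the global minimum of L is P(-2) + Q(1) − 3 = -8 − 3 − 3 = -14, attained at (-2, 1).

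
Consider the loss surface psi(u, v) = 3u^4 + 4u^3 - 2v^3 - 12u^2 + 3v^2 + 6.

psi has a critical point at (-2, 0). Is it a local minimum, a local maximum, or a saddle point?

local minimum

The mixed partial ∂²psi/∂u∂v is 0, so the Hessian at any point is diag(psi_uu, psi_vv) = diag(12(3u^2 + 2u - 2), 6(-2v + 1)).
At (-2, 0): H = diag(72, 6).
Both eigenvalues are positive, so H is positive definite: a local minimum.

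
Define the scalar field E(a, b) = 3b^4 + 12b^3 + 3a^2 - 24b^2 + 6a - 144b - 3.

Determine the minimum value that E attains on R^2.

E(a,b) separates as P(a) + Q(b) − 3, so its minimum is min P + min Q − 3.
P'(a) = 6a + 6 vanishes at a ∈ {-1}; Q'(b) = 12(b - 2)(b + 2)(b + 3) vanishes at b ∈ {-3, -2, 2}.
Local minima of P (where P''>0): P(-1)=-3. Local minima of Q: Q(-3)=135, Q(2)=-240.
So the global minimum of E is P(-1) + Q(2) − 3 = -3 − 240 − 3 = -246, attained at (-1, 2).

-246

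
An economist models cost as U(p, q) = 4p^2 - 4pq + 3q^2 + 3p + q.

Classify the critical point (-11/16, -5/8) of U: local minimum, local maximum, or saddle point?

The Hessian of U is constant: H = [[8, -4], [-4, 6]].
det(H) = 8·6 − (-4)² = 32.
det(H) > 0 and tr(H) = 14 > 0, so H is positive definite and the point is a local minimum.

local minimum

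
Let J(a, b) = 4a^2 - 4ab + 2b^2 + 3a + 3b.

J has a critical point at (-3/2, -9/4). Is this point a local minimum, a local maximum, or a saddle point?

The Hessian of J is constant: H = [[8, -4], [-4, 4]].
det(H) = 8·4 − (-4)² = 16.
det(H) > 0 and tr(H) = 12 > 0, so H is positive definite and the point is a local minimum.

local minimum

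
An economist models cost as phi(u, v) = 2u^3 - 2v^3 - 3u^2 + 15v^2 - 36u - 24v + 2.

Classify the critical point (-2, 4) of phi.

local maximum

The mixed partial ∂²phi/∂u∂v is 0, so the Hessian at any point is diag(phi_uu, phi_vv) = diag(6(2u - 1), 6(-2v + 5)).
At (-2, 4): H = diag(-30, -18).
Both eigenvalues are negative, so H is negative definite: a local maximum.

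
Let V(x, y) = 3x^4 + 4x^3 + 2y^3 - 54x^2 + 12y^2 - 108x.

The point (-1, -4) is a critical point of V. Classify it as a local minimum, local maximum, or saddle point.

local maximum

The mixed partial ∂²V/∂x∂y is 0, so the Hessian at any point is diag(V_xx, V_yy) = diag(12(3x^2 + 2x - 9), 12(y + 2)).
At (-1, -4): H = diag(-96, -24).
Both eigenvalues are negative, so H is negative definite: a local maximum.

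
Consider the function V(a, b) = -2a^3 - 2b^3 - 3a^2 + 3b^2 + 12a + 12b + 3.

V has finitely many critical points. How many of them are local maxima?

V separates as a function of a plus a function of b, so ∇V=0 decouples.
∂V/∂a = -6(a - 1)(a + 2) = 0 at a ∈ {-2, 1}; ∂V/∂b = -6(b - 2)(b + 1) = 0 at b ∈ {-1, 2}.
The Hessian is diagonal: diag(V_aa, V_bb). Second derivatives: V_aa(-2)=18, V_aa(1)=-18; V_bb(-1)=18, V_bb(2)=-18.
Local maxima occur where both diagonal entries negative: (1, 2). Count: 1.

1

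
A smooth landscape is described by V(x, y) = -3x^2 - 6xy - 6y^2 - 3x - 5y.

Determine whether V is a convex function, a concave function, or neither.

concave

V is quadratic, so its Hessian is the constant matrix H = [[-6, -6], [-6, -12]].
det(H) = 36, tr(H) = -18.
det(H) > 0 and tr(H) < 0, so H is negative definite everywhere: concave.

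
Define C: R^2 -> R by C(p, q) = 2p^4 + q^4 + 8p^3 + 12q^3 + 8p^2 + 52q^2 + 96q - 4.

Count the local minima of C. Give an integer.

C separates as a function of p plus a function of q, so ∇C=0 decouples.
∂C/∂p = 8p(p + 1)(p + 2) = 0 at p ∈ {-2, -1, 0}; ∂C/∂q = 4(q + 2)(q + 3)(q + 4) = 0 at q ∈ {-4, -3, -2}.
The Hessian is diagonal: diag(C_pp, C_qq). Second derivatives: C_pp(-2)=16, C_pp(-1)=-8, C_pp(0)=16; C_qq(-4)=8, C_qq(-3)=-4, C_qq(-2)=8.
Local minima occur where both diagonal entries positive: (-2, -4), (-2, -2), (0, -4), (0, -2). Count: 4.

4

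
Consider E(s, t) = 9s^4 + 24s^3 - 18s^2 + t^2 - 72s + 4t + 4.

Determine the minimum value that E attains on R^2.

E(s,t) separates as P(s) + Q(t) + 4, so its minimum is min P + min Q + 4.
P'(s) = 36(s - 1)(s + 1)(s + 2) vanishes at s ∈ {-2, -1, 1}; Q'(t) = 2(t + 2) vanishes at t ∈ {-2}.
Local minima of P (where P''>0): P(-2)=24, P(1)=-57. Local minima of Q: Q(-2)=-4.
So the global minimum of E is P(1) + Q(-2) + 4 = -57 − 4 + 4 = -57, attained at (1, -2).

-57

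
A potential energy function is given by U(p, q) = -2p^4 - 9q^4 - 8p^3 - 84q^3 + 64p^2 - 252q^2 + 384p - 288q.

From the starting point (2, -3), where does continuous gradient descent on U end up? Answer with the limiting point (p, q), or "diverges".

(-3, -2)

U is separable, so gradient descent decouples: p follows -∂U/∂p, q follows -∂U/∂q.
∂U/∂p = -8(p - 4)(p + 3)(p + 4); at p=2 this is 480, so p decreases.
∂U/∂q = -36(q + 1)(q + 2)(q + 4); at q=-3 this is -72, so q increases.
p converges to its nearest critical value -3 (a local min of the p-part); q converges to -2. The iterate converges to (-3, -2).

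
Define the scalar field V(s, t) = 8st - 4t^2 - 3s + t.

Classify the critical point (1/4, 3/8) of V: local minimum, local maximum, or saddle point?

saddle point

The Hessian of V is constant: H = [[0, 8], [8, -8]].
det(H) = 0·(-8) − 8² = -64.
Since det(H) < 0, H is indefinite and the critical point is a saddle point.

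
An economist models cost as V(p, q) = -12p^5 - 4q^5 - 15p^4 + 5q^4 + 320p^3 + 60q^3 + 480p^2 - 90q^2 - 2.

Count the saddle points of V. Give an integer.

8

V separates as a function of p plus a function of q, so ∇V=0 decouples.
∂V/∂p = -60p(p - 4)(p + 1)(p + 4) = 0 at p ∈ {-4, -1, 0, 4}; ∂V/∂q = -20q(q - 3)(q - 1)(q + 3) = 0 at q ∈ {-3, 0, 1, 3}.
The Hessian is diagonal: diag(V_pp, V_qq). Second derivatives: V_pp(-4)=5760, V_pp(-1)=-900, V_pp(0)=960, V_pp(4)=-9600; V_qq(-3)=1440, V_qq(0)=-180, V_qq(1)=160, V_qq(3)=-720.
Saddle points occur where the two diagonal entries have opposite signs: (-4, 0), (-4, 3), (-1, -3), (-1, 1), (0, 0), (0, 3), (4, -3), (4, 1). Count: 8.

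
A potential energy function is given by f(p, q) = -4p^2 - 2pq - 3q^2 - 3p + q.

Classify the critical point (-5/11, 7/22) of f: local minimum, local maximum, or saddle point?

local maximum

The Hessian of f is constant: H = [[-8, -2], [-2, -6]].
det(H) = (-8)·(-6) − (-2)² = 44.
det(H) > 0 and tr(H) = -14 < 0, so H is negative definite and the point is a local maximum.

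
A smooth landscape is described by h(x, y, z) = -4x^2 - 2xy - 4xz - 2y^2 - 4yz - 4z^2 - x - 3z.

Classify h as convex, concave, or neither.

h is quadratic, so its Hessian is the constant matrix H = [[-8, -2, -4], [-2, -4, -4], [-4, -4, -8]].
Leading principal minors: -8, 28, -96.
Signs alternate −, +, − ⇒ H ≺ 0 ⇒ concave.

concave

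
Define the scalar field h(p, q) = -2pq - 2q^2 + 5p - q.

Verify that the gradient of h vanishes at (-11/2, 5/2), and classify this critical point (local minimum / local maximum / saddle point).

∇h = (-2q + 5, -2p - 4q - 1); substituting (-11/2, 5/2) gives ∇h = (0, 0), so (-11/2, 5/2) is indeed a critical point.
The Hessian of h is constant: H = [[0, -2], [-2, -4]].
det(H) = 0·(-4) − (-2)² = -4.
Since det(H) < 0, H is indefinite and the critical point is a saddle point.

saddle point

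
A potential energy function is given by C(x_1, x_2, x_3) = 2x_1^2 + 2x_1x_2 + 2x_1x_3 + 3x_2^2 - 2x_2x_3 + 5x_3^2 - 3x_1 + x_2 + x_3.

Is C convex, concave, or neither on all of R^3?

C is quadratic, so its Hessian is the constant matrix H = [[4, 2, 2], [2, 6, -2], [2, -2, 10]].
Leading principal minors: 4, 20, 144.
All positive ⇒ H ≻ 0 ⇒ convex.

convex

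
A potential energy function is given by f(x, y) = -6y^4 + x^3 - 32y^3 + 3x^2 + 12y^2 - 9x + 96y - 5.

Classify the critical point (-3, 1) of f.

local maximum

The mixed partial ∂²f/∂x∂y is 0, so the Hessian at any point is diag(f_xx, f_yy) = diag(6(x + 1), 24(-3y^2 - 8y + 1)).
At (-3, 1): H = diag(-12, -240).
Both eigenvalues are negative, so H is negative definite: a local maximum.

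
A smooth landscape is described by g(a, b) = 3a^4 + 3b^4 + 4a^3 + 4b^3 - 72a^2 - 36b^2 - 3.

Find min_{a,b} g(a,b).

g(a,b) separates as P(a) + Q(b) − 3, so its minimum is min P + min Q − 3.
P'(a) = 12a(a - 3)(a + 4) vanishes at a ∈ {-4, 0, 3}; Q'(b) = 12b(b - 2)(b + 3) vanishes at b ∈ {-3, 0, 2}.
Local minima of P (where P''>0): P(-4)=-640, P(3)=-297. Local minima of Q: Q(-3)=-189, Q(2)=-64.
So the global minimum of g is P(-4) + Q(-3) − 3 = -640 − 189 − 3 = -832, attained at (-4, -3).

-832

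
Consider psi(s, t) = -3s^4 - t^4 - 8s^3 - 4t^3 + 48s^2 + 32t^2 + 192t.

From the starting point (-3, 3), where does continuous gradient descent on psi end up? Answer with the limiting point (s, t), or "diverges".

(0, -3)

psi is separable, so gradient descent decouples: s follows -∂psi/∂s, t follows -∂psi/∂t.
∂psi/∂s = -12s(s - 2)(s + 4); at s=-3 this is -180, so s increases.
∂psi/∂t = -4(t - 4)(t + 3)(t + 4); at t=3 this is 168, so t decreases.
s converges to its nearest critical value 0 (a local min of the s-part); t converges to -3. The iterate converges to (0, -3).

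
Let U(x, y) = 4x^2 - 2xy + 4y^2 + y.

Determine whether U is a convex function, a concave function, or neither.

U is quadratic, so its Hessian is the constant matrix H = [[8, -2], [-2, 8]].
det(H) = 60, tr(H) = 16.
det(H) > 0 and tr(H) > 0, so H is positive definite everywhere: convex.

convex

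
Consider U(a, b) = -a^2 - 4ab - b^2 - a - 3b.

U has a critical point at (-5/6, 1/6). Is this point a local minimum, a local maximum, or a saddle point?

The Hessian of U is constant: H = [[-2, -4], [-4, -2]].
det(H) = (-2)·(-2) − (-4)² = -12.
Since det(H) < 0, H is indefinite and the critical point is a saddle point.

saddle point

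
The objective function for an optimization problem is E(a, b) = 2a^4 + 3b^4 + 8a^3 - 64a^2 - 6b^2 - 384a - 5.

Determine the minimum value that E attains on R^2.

-1544

E(a,b) separates as P(a) + Q(b) − 5, so its minimum is min P + min Q − 5.
P'(a) = 8(a - 4)(a + 3)(a + 4) vanishes at a ∈ {-4, -3, 4}; Q'(b) = 12b(b - 1)(b + 1) vanishes at b ∈ {-1, 0, 1}.
Local minima of P (where P''>0): P(-4)=512, P(4)=-1536. Local minima of Q: Q(-1)=-3, Q(1)=-3.
So the global minimum of E is P(4) + Q(-1) − 5 = -1536 − 3 − 5 = -1544, attained at (4, -1).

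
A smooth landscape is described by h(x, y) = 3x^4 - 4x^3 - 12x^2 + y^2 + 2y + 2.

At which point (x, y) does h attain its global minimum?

(2, -1)

h(x,y) separates as P(x) + Q(y) + 2, so its minimum is min P + min Q + 2.
P'(x) = 12x(x - 2)(x + 1) vanishes at x ∈ {-1, 0, 2}; Q'(y) = 2y + 2 vanishes at y ∈ {-1}.
Local minima of P (where P''>0): P(-1)=-5, P(2)=-32. Local minima of Q: Q(-1)=-1.
So the global minimum of h is P(2) + Q(-1) + 2 = -32 − 1 + 2 = -31, attained at (2, -1).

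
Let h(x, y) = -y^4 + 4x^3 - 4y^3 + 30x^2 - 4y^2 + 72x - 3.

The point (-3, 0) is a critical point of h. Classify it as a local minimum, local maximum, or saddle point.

local maximum

The mixed partial ∂²h/∂x∂y is 0, so the Hessian at any point is diag(h_xx, h_yy) = diag(12(2x + 5), -4(3y^2 + 6y + 2)).
At (-3, 0): H = diag(-12, -8).
Both eigenvalues are negative, so H is negative definite: a local maximum.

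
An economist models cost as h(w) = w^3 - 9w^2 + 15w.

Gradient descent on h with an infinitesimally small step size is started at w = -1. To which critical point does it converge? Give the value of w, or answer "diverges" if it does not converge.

diverges

h'(w) = 3(w - 5)(w - 1), so h'(-1) = 36.
Gradient descent moves in the -h' direction, i.e. w is decreasing.
There is no critical point below w=-1, and h' keeps the same sign, so the iterate runs off to −∞.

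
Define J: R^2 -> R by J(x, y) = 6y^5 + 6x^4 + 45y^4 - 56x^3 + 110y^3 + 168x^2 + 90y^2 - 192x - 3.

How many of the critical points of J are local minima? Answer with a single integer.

J separates as a function of x plus a function of y, so ∇J=0 decouples.
∂J/∂x = 24(x - 4)(x - 2)(x - 1) = 0 at x ∈ {1, 2, 4}; ∂J/∂y = 30y(y + 1)(y + 2)(y + 3) = 0 at y ∈ {-3, -2, -1, 0}.
The Hessian is diagonal: diag(J_xx, J_yy). Second derivatives: J_xx(1)=72, J_xx(2)=-48, J_xx(4)=144; J_yy(-3)=-180, J_yy(-2)=60, J_yy(-1)=-60, J_yy(0)=180.
Local minima occur where both diagonal entries positive: (1, -2), (1, 0), (4, -2), (4, 0). Count: 4.

4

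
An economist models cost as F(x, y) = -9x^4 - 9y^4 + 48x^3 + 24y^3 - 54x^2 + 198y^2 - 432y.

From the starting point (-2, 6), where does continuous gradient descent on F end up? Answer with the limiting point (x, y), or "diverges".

diverges

F is separable, so gradient descent decouples: x follows -∂F/∂x, y follows -∂F/∂y.
∂F/∂x = -36x(x - 3)(x - 1); at x=-2 this is 1080, so x decreases.
∂F/∂y = -36(y - 4)(y - 1)(y + 3); at y=6 this is -3240, so y increases.
The x-coordinate has no critical point in that direction and runs off to infinity.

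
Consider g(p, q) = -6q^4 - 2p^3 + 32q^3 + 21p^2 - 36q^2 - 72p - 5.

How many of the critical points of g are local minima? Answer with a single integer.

1

g separates as a function of p plus a function of q, so ∇g=0 decouples.
∂g/∂p = -6(p - 4)(p - 3) = 0 at p ∈ {3, 4}; ∂g/∂q = -24q(q - 3)(q - 1) = 0 at q ∈ {0, 1, 3}.
The Hessian is diagonal: diag(g_pp, g_qq). Second derivatives: g_pp(3)=6, g_pp(4)=-6; g_qq(0)=-72, g_qq(1)=48, g_qq(3)=-144.
Local minima occur where both diagonal entries positive: (3, 1). Count: 1.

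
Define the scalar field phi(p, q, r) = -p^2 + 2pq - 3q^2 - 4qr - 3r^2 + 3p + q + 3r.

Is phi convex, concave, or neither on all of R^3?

phi is quadratic, so its Hessian is the constant matrix H = [[-2, 2, 0], [2, -6, -4], [0, -4, -6]].
Leading principal minors: -2, 8, -16.
Signs alternate −, +, − ⇒ H ≺ 0 ⇒ concave.

concave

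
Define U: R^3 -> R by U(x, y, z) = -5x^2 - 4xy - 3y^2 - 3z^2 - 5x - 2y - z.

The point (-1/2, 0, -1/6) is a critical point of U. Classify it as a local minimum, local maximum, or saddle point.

The Hessian is constant: H = [[-10, -4, 0], [-4, -6, 0], [0, 0, -6]].
Leading principal minors: Δ₁ = -10, Δ₂ = 44, Δ₃ = -264.
The minors alternate sign starting negative (−, +, −), so H is negative definite: a local maximum.

local maximum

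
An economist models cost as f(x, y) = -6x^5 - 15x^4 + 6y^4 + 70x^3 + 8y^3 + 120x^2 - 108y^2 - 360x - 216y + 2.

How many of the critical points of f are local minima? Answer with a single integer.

f separates as a function of x plus a function of y, so ∇f=0 decouples.
∂f/∂x = -30(x - 2)(x - 1)(x + 2)(x + 3) = 0 at x ∈ {-3, -2, 1, 2}; ∂f/∂y = 24(y - 3)(y + 1)(y + 3) = 0 at y ∈ {-3, -1, 3}.
The Hessian is diagonal: diag(f_xx, f_yy). Second derivatives: f_xx(-3)=600, f_xx(-2)=-360, f_xx(1)=360, f_xx(2)=-600; f_yy(-3)=288, f_yy(-1)=-192, f_yy(3)=576.
Local minima occur where both diagonal entries positive: (-3, -3), (-3, 3), (1, -3), (1, 3). Count: 4.

4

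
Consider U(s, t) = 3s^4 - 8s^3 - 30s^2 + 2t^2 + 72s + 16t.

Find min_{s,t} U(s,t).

U(s,t) separates as P(s) + Q(t), so its minimum is min P + min Q.
P'(s) = 12(s - 3)(s - 1)(s + 2) vanishes at s ∈ {-2, 1, 3}; Q'(t) = 4(t + 4) vanishes at t ∈ {-4}.
Local minima of P (where P''>0): P(-2)=-152, P(3)=-27. Local minima of Q: Q(-4)=-32.
So the global minimum of U is P(-2) + Q(-4) = -152 − 32 = -184, attained at (-2, -4).

-184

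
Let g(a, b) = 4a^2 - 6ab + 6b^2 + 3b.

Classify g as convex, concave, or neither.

g is quadratic, so its Hessian is the constant matrix H = [[8, -6], [-6, 12]].
det(H) = 60, tr(H) = 20.
det(H) > 0 and tr(H) > 0, so H is positive definite everywhere: convex.

convex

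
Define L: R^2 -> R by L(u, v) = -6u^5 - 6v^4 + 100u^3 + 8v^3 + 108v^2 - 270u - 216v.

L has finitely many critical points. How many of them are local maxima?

L separates as a function of u plus a function of v, so ∇L=0 decouples.
∂L/∂u = -30(u - 3)(u - 1)(u + 1)(u + 3) = 0 at u ∈ {-3, -1, 1, 3}; ∂L/∂v = -24(v - 3)(v - 1)(v + 3) = 0 at v ∈ {-3, 1, 3}.
The Hessian is diagonal: diag(L_uu, L_vv). Second derivatives: L_uu(-3)=1440, L_uu(-1)=-480, L_uu(1)=480, L_uu(3)=-1440; L_vv(-3)=-576, L_vv(1)=192, L_vv(3)=-288.
Local maxima occur where both diagonal entries negative: (-1, -3), (-1, 3), (3, -3), (3, 3). Count: 4.

4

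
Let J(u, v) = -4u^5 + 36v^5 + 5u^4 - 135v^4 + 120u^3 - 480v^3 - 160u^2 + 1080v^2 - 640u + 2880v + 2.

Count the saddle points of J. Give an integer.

8

J separates as a function of u plus a function of v, so ∇J=0 decouples.
∂J/∂u = -20(u - 4)(u - 2)(u + 1)(u + 4) = 0 at u ∈ {-4, -1, 2, 4}; ∂J/∂v = 180(v - 4)(v - 2)(v + 1)(v + 2) = 0 at v ∈ {-2, -1, 2, 4}.
The Hessian is diagonal: diag(J_uu, J_vv). Second derivatives: J_uu(-4)=2880, J_uu(-1)=-900, J_uu(2)=720, J_uu(4)=-1600; J_vv(-2)=-4320, J_vv(-1)=2700, J_vv(2)=-4320, J_vv(4)=10800.
Saddle points occur where the two diagonal entries have opposite signs: (-4, -2), (-4, 2), (-1, -1), (-1, 4), (2, -2), (2, 2), (4, -1), (4, 4). Count: 8.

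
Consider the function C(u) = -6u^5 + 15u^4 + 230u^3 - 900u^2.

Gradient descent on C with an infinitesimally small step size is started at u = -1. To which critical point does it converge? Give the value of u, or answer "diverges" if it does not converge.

C'(u) = -30u(u - 4)(u - 3)(u + 5), so C'(-1) = 2400.
Gradient descent moves in the -C' direction, i.e. u is decreasing.
The nearest critical point in that direction is u = -5, where C'' = 10800 > 0 (a local minimum). The iterate converges there.

-5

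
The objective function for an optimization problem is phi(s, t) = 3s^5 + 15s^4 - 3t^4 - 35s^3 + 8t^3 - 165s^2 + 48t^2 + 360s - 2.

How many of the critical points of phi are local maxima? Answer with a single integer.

4

phi separates as a function of s plus a function of t, so ∇phi=0 decouples.
∂phi/∂s = 15(s - 2)(s - 1)(s + 3)(s + 4) = 0 at s ∈ {-4, -3, 1, 2}; ∂phi/∂t = -12t(t - 4)(t + 2) = 0 at t ∈ {-2, 0, 4}.
The Hessian is diagonal: diag(phi_ss, phi_tt). Second derivatives: phi_ss(-4)=-450, phi_ss(-3)=300, phi_ss(1)=-300, phi_ss(2)=450; phi_tt(-2)=-144, phi_tt(0)=96, phi_tt(4)=-288.
Local maxima occur where both diagonal entries negative: (-4, -2), (-4, 4), (1, -2), (1, 4). Count: 4.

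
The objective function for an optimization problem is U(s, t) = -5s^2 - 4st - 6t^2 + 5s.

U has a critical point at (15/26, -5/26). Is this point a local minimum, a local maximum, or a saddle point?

local maximum

The Hessian of U is constant: H = [[-10, -4], [-4, -12]].
det(H) = (-10)·(-12) − (-4)² = 104.
det(H) > 0 and tr(H) = -22 < 0, so H is negative definite and the point is a local maximum.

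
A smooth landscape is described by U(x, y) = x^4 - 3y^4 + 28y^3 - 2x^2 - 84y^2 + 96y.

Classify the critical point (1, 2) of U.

local minimum

The mixed partial ∂²U/∂x∂y is 0, so the Hessian at any point is diag(U_xx, U_yy) = diag(4(3x^2 - 1), 12(-3y^2 + 14y - 14)).
At (1, 2): H = diag(8, 24).
Both eigenvalues are positive, so H is positive definite: a local minimum.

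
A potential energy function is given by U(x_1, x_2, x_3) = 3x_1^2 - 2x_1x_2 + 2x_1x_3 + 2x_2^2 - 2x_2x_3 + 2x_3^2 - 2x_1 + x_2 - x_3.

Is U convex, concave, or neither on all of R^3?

convex

U is quadratic, so its Hessian is the constant matrix H = [[6, -2, 2], [-2, 4, -2], [2, -2, 4]].
Leading principal minors: 6, 20, 56.
All positive ⇒ H ≻ 0 ⇒ convex.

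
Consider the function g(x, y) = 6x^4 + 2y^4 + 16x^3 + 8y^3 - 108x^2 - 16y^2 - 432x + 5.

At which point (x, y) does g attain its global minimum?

g(x,y) separates as P(x) + Q(y) + 5, so its minimum is min P + min Q + 5.
P'(x) = 24(x - 3)(x + 2)(x + 3) vanishes at x ∈ {-3, -2, 3}; Q'(y) = 8y(y - 1)(y + 4) vanishes at y ∈ {-4, 0, 1}.
Local minima of P (where P''>0): P(-3)=378, P(3)=-1350. Local minima of Q: Q(-4)=-256, Q(1)=-6.
So the global minimum of g is P(3) + Q(-4) + 5 = -1350 − 256 + 5 = -1601, attained at (3, -4).

(3, -4)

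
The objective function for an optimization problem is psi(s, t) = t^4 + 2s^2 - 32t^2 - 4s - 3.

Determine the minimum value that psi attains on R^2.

psi(s,t) separates as P(s) + Q(t) − 3, so its minimum is min P + min Q − 3.
P'(s) = 4s - 4 vanishes at s ∈ {1}; Q'(t) = 4t(t - 4)(t + 4) vanishes at t ∈ {-4, 0, 4}.
Local minima of P (where P''>0): P(1)=-2. Local minima of Q: Q(-4)=-256, Q(4)=-256.
So the global minimum of psi is P(1) + Q(-4) − 3 = -2 − 256 − 3 = -261, attained at (1, -4).

-261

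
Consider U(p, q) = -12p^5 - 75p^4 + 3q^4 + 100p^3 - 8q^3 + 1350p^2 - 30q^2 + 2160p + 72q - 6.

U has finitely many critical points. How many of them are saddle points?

6

U separates as a function of p plus a function of q, so ∇U=0 decouples.
∂U/∂p = -60(p - 3)(p + 1)(p + 3)(p + 4) = 0 at p ∈ {-4, -3, -1, 3}; ∂U/∂q = 12(q - 3)(q - 1)(q + 2) = 0 at q ∈ {-2, 1, 3}.
The Hessian is diagonal: diag(U_pp, U_qq). Second derivatives: U_pp(-4)=1260, U_pp(-3)=-720, U_pp(-1)=1440, U_pp(3)=-10080; U_qq(-2)=180, U_qq(1)=-72, U_qq(3)=120.
Saddle points occur where the two diagonal entries have opposite signs: (-4, 1), (-3, -2), (-3, 3), (-1, 1), (3, -2), (3, 3). Count: 6.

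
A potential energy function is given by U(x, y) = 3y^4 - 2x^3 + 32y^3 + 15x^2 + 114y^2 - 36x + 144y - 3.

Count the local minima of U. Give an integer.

2

U separates as a function of x plus a function of y, so ∇U=0 decouples.
∂U/∂x = -6(x - 3)(x - 2) = 0 at x ∈ {2, 3}; ∂U/∂y = 12(y + 1)(y + 3)(y + 4) = 0 at y ∈ {-4, -3, -1}.
The Hessian is diagonal: diag(U_xx, U_yy). Second derivatives: U_xx(2)=6, U_xx(3)=-6; U_yy(-4)=36, U_yy(-3)=-24, U_yy(-1)=72.
Local minima occur where both diagonal entries positive: (2, -4), (2, -1). Count: 2.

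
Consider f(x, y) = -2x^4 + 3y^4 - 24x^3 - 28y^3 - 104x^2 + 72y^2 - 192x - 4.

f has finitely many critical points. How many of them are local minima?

2

f separates as a function of x plus a function of y, so ∇f=0 decouples.
∂f/∂x = -8(x + 2)(x + 3)(x + 4) = 0 at x ∈ {-4, -3, -2}; ∂f/∂y = 12y(y - 4)(y - 3) = 0 at y ∈ {0, 3, 4}.
The Hessian is diagonal: diag(f_xx, f_yy). Second derivatives: f_xx(-4)=-16, f_xx(-3)=8, f_xx(-2)=-16; f_yy(0)=144, f_yy(3)=-36, f_yy(4)=48.
Local minima occur where both diagonal entries positive: (-3, 0), (-3, 4). Count: 2.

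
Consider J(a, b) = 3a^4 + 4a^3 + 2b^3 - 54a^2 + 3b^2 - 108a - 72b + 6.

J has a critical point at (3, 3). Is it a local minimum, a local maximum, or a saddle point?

The mixed partial ∂²J/∂a∂b is 0, so the Hessian at any point is diag(J_aa, J_bb) = diag(12(3a^2 + 2a - 9), 6(2b + 1)).
At (3, 3): H = diag(288, 42).
Both eigenvalues are positive, so H is positive definite: a local minimum.

local minimum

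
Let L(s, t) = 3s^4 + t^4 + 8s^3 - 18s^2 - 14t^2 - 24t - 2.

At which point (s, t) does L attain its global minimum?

(-3, 3)

L(s,t) separates as P(s) + Q(t) − 2, so its minimum is min P + min Q − 2.
P'(s) = 12s(s - 1)(s + 3) vanishes at s ∈ {-3, 0, 1}; Q'(t) = 4(t - 3)(t + 1)(t + 2) vanishes at t ∈ {-2, -1, 3}.
Local minima of P (where P''>0): P(-3)=-135, P(1)=-7. Local minima of Q: Q(-2)=8, Q(3)=-117.
So the global minimum of L is P(-3) + Q(3) − 2 = -135 − 117 − 2 = -254, attained at (-3, 3).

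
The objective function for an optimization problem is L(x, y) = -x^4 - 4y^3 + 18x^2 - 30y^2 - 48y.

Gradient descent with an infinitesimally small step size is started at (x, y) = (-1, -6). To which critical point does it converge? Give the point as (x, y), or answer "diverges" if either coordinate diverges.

L is separable, so gradient descent decouples: x follows -∂L/∂x, y follows -∂L/∂y.
∂L/∂x = -4x(x - 3)(x + 3); at x=-1 this is -32, so x increases.
∂L/∂y = -12(y + 1)(y + 4); at y=-6 this is -120, so y increases.
x converges to its nearest critical value 0 (a local min of the x-part); y converges to -4. The iterate converges to (0, -4).

(0, -4)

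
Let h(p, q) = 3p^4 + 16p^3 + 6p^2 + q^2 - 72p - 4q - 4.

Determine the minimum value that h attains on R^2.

h(p,q) separates as A(p) + B(q) − 4, so its minimum is min A + min B − 4.
A'(p) = 12(p - 1)(p + 2)(p + 3) vanishes at p ∈ {-3, -2, 1}; B'(q) = 2q - 4 vanishes at q ∈ {2}.
Local minima of A (where A''>0): A(-3)=81, A(1)=-47. Local minima of B: B(2)=-4.
So the global minimum of h is A(1) + B(2) − 4 = -47 − 4 − 4 = -55, attained at (1, 2).

-55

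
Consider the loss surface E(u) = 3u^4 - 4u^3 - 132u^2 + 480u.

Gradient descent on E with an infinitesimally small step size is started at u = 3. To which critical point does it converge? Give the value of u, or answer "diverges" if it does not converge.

E'(u) = 12(u - 4)(u - 2)(u + 5), so E'(3) = -96.
Gradient descent moves in the -E' direction, i.e. u is increasing.
The nearest critical point in that direction is u = 4, where E'' = 216 > 0 (a local minimum). The iterate converges there.

4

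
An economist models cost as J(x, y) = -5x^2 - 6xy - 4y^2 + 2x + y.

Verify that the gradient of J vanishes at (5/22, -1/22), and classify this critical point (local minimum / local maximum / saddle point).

∇J = (-10x - 6y + 2, -6x - 8y + 1); substituting (5/22, -1/22) gives ∇J = (0, 0), so (5/22, -1/22) is indeed a critical point.
The Hessian of J is constant: H = [[-10, -6], [-6, -8]].
det(H) = (-10)·(-8) − (-6)² = 44.
det(H) > 0 and tr(H) = -18 < 0, so H is negative definite and the point is a local maximum.

local maximum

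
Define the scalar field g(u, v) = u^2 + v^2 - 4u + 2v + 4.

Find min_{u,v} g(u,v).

-1

g(u,v) separates as P(u) + Q(v) + 4, so its minimum is min P + min Q + 4.
P'(u) = 2u - 4 vanishes at u ∈ {2}; Q'(v) = 2v + 2 vanishes at v ∈ {-1}.
Local minima of P (where P''>0): P(2)=-4. Local minima of Q: Q(-1)=-1.
So the global minimum of g is P(2) + Q(-1) + 4 = -4 − 1 + 4 = -1, attained at (2, -1).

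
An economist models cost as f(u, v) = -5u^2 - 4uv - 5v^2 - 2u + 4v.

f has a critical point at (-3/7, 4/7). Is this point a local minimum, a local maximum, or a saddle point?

The Hessian of f is constant: H = [[-10, -4], [-4, -10]].
det(H) = (-10)·(-10) − (-4)² = 84.
det(H) > 0 and tr(H) = -20 < 0, so H is negative definite and the point is a local maximum.

local maximum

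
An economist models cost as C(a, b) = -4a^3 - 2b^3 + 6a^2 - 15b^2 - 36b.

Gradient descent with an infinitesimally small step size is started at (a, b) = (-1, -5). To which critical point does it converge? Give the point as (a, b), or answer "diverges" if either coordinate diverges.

(0, -3)

C is separable, so gradient descent decouples: a follows -∂C/∂a, b follows -∂C/∂b.
∂C/∂a = -12a(a - 1); at a=-1 this is -24, so a increases.
∂C/∂b = -6(b + 2)(b + 3); at b=-5 this is -36, so b increases.
a converges to its nearest critical value 0 (a local min of the a-part); b converges to -3. The iterate converges to (0, -3).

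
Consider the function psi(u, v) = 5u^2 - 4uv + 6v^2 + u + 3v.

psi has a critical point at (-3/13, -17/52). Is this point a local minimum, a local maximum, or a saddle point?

local minimum

The Hessian of psi is constant: H = [[10, -4], [-4, 12]].
det(H) = 10·12 − (-4)² = 104.
det(H) > 0 and tr(H) = 22 > 0, so H is positive definite and the point is a local minimum.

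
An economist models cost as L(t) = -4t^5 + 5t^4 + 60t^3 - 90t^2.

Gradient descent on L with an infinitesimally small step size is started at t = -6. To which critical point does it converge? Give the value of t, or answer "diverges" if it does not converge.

L'(t) = -20t(t - 3)(t - 1)(t + 3), so L'(-6) = -22680.
Gradient descent moves in the -L' direction, i.e. t is increasing.
The nearest critical point in that direction is t = -3, where L'' = 1440 > 0 (a local minimum). The iterate converges there.

-3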